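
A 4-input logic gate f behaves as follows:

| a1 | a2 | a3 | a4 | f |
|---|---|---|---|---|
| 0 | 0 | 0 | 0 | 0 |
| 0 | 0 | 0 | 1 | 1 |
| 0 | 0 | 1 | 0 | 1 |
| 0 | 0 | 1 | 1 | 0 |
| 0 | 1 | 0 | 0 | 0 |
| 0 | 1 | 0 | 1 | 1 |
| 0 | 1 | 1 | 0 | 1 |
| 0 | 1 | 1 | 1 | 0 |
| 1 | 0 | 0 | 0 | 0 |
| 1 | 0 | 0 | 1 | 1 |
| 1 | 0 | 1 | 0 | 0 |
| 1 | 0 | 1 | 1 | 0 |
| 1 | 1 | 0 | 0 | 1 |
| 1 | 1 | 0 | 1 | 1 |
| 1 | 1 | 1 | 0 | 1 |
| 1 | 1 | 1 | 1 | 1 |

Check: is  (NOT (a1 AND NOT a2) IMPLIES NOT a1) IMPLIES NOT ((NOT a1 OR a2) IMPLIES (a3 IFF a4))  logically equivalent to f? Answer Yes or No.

No

Check the formula against f row by row:
  a1=0, a2=0, a3=0, a4=0: formula gives 0, f = 0 ✓
  a1=0, a2=0, a3=0, a4=1: formula gives 1, f = 1 ✓
  a1=0, a2=0, a3=1, a4=0: formula gives 1, f = 1 ✓
  a1=0, a2=0, a3=1, a4=1: formula gives 0, f = 0 ✓
  …
  a1=1, a2=0, a3=0, a4=1: formula gives 0, but f = 1 ✗
Row (1,0,0,1) is a counterexample, so the formula is not equivalent to f.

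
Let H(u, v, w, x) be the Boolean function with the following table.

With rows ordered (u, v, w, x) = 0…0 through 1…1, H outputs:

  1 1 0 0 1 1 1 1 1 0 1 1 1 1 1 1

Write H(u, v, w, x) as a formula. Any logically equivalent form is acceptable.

H(u, v, w, x) = NOT (((((NOT u AND NOT v) AND w) AND NOT x) OR (((NOT u AND NOT v) AND w) AND x)) OR (((u AND NOT v) AND NOT w) AND x))

There are just 3 zero rows: (0,0,1,0), (0,0,1,1), (1,0,0,1). Their minterms are ¬u·¬v·w·¬x, ¬u·¬v·w·x, u·¬v·¬w·x; the OR of those covers precisely the 0-outputs, and negating it yields H.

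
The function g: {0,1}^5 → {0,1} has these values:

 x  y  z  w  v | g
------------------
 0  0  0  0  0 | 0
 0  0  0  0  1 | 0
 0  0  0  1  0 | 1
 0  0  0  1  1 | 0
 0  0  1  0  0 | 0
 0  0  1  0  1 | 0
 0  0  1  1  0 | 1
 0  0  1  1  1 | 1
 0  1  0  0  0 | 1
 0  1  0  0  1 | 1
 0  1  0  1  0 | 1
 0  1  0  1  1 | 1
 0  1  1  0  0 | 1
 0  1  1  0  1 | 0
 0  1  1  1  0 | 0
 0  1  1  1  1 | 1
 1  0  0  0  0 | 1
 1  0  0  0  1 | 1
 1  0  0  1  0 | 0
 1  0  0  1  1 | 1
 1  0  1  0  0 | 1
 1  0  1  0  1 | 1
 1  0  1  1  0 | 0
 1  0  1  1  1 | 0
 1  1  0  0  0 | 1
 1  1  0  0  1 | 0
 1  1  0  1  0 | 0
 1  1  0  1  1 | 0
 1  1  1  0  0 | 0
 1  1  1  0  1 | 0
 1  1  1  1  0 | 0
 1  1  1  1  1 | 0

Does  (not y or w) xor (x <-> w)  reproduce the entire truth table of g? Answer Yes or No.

Test each input against both g and the formula:
  x=0, y=0, z=0, w=0, v=0: formula gives 0, g = 0 ✓
  x=0, y=0, z=0, w=0, v=1: formula gives 0, g = 0 ✓
  x=0, y=0, z=0, w=1, v=0: formula gives 1, g = 1 ✓
  x=0, y=0, z=0, w=1, v=1: formula gives 1, but g = 0 ✗
Row (0,0,0,1,1) is a counterexample, so the formula is not equivalent to g.

No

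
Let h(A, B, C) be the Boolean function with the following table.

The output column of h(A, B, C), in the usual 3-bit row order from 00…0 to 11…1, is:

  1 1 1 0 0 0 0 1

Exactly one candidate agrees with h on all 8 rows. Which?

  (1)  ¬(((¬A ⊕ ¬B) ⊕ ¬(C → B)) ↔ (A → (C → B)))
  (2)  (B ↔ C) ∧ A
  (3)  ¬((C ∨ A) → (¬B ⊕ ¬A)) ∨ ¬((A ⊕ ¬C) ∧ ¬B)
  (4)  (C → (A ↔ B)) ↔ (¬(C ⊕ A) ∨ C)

(1) disagrees with h on (0,0,1) (formula → 0, table → 1); rule it out.
(2) disagrees with h on (0,0,0) (formula → 0, table → 1); rule it out.
(3) disagrees with h on (0,0,0) (formula → 0, table → 1); rule it out.
(4) is the remaining candidate, and it agrees with h on all 8 inputs.

4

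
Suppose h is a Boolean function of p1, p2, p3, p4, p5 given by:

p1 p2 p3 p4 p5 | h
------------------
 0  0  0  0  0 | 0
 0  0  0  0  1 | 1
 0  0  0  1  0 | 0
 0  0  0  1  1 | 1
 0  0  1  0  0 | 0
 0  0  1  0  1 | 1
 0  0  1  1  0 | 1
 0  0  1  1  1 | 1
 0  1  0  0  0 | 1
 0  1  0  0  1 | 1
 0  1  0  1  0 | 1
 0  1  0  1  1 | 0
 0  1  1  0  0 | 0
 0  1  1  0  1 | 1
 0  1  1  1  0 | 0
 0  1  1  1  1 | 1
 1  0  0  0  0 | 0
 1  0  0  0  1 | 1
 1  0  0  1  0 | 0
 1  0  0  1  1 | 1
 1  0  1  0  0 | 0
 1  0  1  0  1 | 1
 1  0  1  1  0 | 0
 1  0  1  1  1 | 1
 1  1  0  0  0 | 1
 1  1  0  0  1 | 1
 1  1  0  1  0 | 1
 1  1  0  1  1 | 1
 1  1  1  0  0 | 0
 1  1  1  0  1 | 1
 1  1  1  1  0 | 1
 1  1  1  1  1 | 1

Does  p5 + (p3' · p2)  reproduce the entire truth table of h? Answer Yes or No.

Evaluate p5 + (p3' · p2) on each row and compare to h:
  p1=0, p2=0, p3=0, p4=0, p5=0: formula gives 0, h = 0 ✓
  p1=0, p2=0, p3=0, p4=0, p5=1: formula gives 1, h = 1 ✓
  p1=0, p2=0, p3=0, p4=1, p5=0: formula gives 0, h = 0 ✓
  p1=0, p2=0, p3=0, p4=1, p5=1: formula gives 1, h = 1 ✓
  …
  p1=0, p2=0, p3=1, p4=1, p5=0: formula gives 0, but h = 1 ✗
A single disagreement suffices: at (0,0,1,1,0) they differ, so the formula does not compute h.

No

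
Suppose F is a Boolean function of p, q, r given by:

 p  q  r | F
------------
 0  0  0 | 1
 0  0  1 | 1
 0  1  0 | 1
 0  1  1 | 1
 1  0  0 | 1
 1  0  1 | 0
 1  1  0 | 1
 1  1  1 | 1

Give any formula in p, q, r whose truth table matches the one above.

Only row (1,0,1) gives 0. So F is 1 everywhere except there — the complement of the minterm p·¬q·r.

F(p, q, r) = not ((p and not q) and r)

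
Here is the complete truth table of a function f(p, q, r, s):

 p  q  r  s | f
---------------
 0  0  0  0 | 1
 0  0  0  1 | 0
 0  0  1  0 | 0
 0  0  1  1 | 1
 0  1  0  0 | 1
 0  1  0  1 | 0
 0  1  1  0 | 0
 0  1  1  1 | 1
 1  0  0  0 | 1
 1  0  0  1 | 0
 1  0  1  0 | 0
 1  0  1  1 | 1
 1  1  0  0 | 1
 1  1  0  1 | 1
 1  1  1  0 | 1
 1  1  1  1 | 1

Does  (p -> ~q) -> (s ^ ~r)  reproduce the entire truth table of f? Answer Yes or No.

Test each input against both f and the formula:
  p=0, q=0, r=0, s=0: formula gives 1, f = 1 ✓
  p=0, q=0, r=0, s=1: formula gives 0, f = 0 ✓
  p=0, q=0, r=1, s=0: formula gives 0, f = 0 ✓
  p=0, q=0, r=1, s=1: formula gives 1, f = 1 ✓
  … (the remaining 12 rows also agree.)
Every row agrees, so the formula is equivalent.

Yes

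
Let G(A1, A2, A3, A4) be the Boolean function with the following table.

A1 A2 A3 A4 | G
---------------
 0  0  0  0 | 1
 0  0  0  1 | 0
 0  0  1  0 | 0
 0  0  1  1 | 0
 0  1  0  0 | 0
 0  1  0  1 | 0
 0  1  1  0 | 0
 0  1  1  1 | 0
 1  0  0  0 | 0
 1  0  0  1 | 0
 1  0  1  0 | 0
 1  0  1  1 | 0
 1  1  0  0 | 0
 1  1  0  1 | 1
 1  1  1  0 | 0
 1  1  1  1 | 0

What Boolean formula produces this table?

G=1 on 2 inputs: (0,0,0,0), (1,1,0,1). Reading each as a conjunction of literals (¬A1·¬A2·¬A3·¬A4, A1·A2·¬A3·A4) and taking the OR gives the canonical DNF.

G(A1, A2, A3, A4) = (((A1' · A2') · A3') · A4') + (((A1 · A2) · A3') · A4)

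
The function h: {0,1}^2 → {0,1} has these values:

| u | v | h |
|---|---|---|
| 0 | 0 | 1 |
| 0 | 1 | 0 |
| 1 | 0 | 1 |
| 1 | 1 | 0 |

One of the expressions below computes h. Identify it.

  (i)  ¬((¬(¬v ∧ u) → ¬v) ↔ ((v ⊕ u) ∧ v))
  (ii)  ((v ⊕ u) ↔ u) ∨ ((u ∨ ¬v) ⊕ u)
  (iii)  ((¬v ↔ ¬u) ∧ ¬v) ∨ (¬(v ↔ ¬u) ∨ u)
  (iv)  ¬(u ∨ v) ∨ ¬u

(i) disagrees with h on (0,1) (formula → 1, table → 0); rule it out.
(iii) disagrees with h on (1,1) (formula → 1, table → 0); rule it out.
(iv) disagrees with h on (0,1) (formula → 1, table → 0); rule it out.
That leaves (ii). Evaluating it on every row reproduces the table of h exactly.

ii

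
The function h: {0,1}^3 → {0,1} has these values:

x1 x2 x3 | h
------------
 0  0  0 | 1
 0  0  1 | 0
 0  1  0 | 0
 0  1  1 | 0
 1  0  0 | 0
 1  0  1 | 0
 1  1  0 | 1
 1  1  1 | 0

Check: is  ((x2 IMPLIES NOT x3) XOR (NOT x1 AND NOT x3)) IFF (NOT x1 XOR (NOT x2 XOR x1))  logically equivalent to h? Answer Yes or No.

Evaluate ((x2 IMPLIES NOT x3) XOR (NOT x1 AND NOT x3)) IFF (NOT x1 XOR (NOT x2 XOR x1)) on each row and compare to h:
  x1=0, x2=0, x3=0: formula gives 1, h = 1 ✓
  x1=0, x2=0, x3=1: formula gives 0, h = 0 ✓
  x1=0, x2=1, x3=0: formula gives 0, h = 0 ✓
  x1=0, x2=1, x3=1: formula gives 0, h = 0 ✓
  x1=1, x2=0, x3=0: formula gives 0, h = 0 ✓
  …and likewise for the remaining 3 rows.
Every row agrees, so the formula is equivalent.

Yes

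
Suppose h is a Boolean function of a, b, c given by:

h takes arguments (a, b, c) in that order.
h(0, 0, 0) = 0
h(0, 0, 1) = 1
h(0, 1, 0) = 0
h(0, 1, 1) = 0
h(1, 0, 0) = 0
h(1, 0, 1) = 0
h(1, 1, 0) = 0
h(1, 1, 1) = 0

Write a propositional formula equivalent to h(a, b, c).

h(a, b, c) = (a' · b') · c

h is 1 on exactly one input, (0,0,1), whose minterm is ¬a·¬b·c. So h is just that conjunction.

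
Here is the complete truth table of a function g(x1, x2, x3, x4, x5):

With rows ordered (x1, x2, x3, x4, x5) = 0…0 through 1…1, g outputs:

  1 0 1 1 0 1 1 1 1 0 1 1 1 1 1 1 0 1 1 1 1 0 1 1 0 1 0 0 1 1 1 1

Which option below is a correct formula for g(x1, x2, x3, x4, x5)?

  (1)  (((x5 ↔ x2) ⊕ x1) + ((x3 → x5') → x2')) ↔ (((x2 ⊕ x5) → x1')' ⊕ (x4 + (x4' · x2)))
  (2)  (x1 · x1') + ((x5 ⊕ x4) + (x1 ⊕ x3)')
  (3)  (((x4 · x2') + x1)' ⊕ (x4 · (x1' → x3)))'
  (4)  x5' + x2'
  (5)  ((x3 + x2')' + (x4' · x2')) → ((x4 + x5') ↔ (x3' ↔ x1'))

(1) disagrees with g on (0,0,0,0,0) (formula → 0, table → 1); rule it out.
(2) disagrees with g on (0,0,0,0,1) (formula → 1, table → 0); rule it out.
(3) disagrees with g on (0,0,0,0,0) (formula → 0, table → 1); rule it out.
(4) disagrees with g on (0,0,0,0,1) (formula → 1, table → 0); rule it out.
That leaves (5). Evaluating it on every row reproduces the table of g exactly.

5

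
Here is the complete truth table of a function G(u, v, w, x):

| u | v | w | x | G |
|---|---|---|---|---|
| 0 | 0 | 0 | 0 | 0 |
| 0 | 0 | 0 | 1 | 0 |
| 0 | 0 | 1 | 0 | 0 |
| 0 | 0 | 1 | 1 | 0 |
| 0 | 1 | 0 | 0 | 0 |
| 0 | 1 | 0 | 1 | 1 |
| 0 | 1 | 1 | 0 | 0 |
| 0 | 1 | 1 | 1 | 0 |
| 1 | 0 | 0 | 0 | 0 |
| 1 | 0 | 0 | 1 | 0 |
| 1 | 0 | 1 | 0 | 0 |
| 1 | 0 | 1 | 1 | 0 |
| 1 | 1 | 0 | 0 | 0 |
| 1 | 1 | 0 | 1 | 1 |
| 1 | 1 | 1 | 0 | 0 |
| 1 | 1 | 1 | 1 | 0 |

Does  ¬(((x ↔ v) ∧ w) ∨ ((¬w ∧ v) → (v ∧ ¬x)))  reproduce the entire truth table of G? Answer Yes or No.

Yes

Test each input against both G and the formula:
  u=0, v=0, w=0, x=0: formula gives 0, G = 0 ✓
  u=0, v=0, w=0, x=1: formula gives 0, G = 0 ✓
  u=0, v=0, w=1, x=0: formula gives 0, G = 0 ✓
  u=0, v=0, w=1, x=1: formula gives 0, G = 0 ✓
  …and likewise for the remaining 12 rows.
All 16 rows match — the expression computes G exactly.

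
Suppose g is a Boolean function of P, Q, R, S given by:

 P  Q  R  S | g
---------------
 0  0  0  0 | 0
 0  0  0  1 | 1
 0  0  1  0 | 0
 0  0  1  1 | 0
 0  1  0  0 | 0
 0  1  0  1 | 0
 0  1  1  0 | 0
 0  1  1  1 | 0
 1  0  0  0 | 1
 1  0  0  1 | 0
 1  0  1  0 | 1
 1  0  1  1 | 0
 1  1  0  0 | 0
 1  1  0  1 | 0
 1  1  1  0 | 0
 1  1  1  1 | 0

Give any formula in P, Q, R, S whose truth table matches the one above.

g=1 on 3 inputs: (0,0,0,1), (1,0,0,0), (1,0,1,0). Reading each as a conjunction of literals (¬P·¬Q·¬R·S, P·¬Q·¬R·¬S, P·¬Q·R·¬S) and taking the OR gives the canonical DNF.

g(P, Q, R, S) = ((((not P and not Q) and not R) and S) or (((P and not Q) and not R) and not S)) or (((P and not Q) and R) and not S)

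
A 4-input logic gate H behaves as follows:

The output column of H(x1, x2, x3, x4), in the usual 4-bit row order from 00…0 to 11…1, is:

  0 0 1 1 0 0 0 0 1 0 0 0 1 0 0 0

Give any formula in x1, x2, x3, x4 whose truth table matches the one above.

The 1-rows are (0,0,1,0), (0,0,1,1), (1,0,0,0), (1,1,0,0). Each contributes one minterm — ¬x1·¬x2·x3·¬x4; ¬x1·¬x2·x3·x4; x1·¬x2·¬x3·¬x4; x1·x2·¬x3·¬x4 — and their disjunction is a sum-of-products form of H.

H(x1, x2, x3, x4) = (((((~x1 & ~x2) & x3) & ~x4) | (((~x1 & ~x2) & x3) & x4)) | (((x1 & ~x2) & ~x3) & ~x4)) | (((x1 & x2) & ~x3) & ~x4)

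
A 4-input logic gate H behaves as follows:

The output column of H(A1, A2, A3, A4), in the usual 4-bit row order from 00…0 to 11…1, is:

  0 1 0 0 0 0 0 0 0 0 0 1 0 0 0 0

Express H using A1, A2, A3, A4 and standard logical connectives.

Collect the rows where H=1 — (0,0,0,1), (1,0,1,1) — and write one minterm per row: ¬A1·¬A2·¬A3·A4, A1·¬A2·A3·A4. Their union (logical OR) reproduces the table exactly.

H(A1, A2, A3, A4) = (((¬A1 ∧ ¬A2) ∧ ¬A3) ∧ A4) ∨ (((A1 ∧ ¬A2) ∧ A3) ∧ A4)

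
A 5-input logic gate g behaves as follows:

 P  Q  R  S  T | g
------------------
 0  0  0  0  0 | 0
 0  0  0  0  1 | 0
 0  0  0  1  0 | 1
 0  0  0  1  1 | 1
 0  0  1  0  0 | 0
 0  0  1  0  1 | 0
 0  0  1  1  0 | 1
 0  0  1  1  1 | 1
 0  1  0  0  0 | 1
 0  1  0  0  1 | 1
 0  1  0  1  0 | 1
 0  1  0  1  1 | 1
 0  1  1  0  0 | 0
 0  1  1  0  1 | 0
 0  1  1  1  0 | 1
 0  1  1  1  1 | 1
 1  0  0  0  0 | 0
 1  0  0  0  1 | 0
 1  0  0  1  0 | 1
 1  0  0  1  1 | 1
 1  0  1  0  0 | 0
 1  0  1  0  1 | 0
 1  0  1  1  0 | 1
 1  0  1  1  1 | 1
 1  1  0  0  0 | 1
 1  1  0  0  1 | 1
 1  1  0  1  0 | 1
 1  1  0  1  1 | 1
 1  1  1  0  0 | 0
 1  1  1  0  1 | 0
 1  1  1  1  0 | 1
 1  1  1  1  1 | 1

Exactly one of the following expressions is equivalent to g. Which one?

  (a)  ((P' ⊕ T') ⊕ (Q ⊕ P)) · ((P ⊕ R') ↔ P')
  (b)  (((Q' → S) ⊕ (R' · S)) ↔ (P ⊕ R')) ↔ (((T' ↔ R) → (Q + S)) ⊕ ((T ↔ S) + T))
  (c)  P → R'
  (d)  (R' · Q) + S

d

(a) fails at (0,0,0,0,1): the formula yields 1, g is 0.
(b) fails at (0,0,0,0,0): the formula yields 1, g is 0.
(c) fails at (0,0,0,0,0): the formula yields 1, g is 0.
(d) is the remaining candidate, and it agrees with g on all 32 inputs.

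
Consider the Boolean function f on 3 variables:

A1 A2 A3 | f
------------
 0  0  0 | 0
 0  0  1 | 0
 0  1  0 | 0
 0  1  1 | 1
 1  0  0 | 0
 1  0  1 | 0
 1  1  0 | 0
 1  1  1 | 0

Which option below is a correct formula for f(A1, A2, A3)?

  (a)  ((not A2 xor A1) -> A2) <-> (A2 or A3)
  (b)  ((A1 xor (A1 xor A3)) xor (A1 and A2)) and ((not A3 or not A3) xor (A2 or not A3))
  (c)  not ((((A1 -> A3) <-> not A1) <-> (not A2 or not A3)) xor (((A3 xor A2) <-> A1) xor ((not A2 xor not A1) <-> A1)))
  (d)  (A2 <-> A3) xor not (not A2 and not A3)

b

(a) fails at (0,0,0): the formula yields 1, f is 0.
(c) fails at (0,0,1): the formula yields 1, f is 0.
(d) fails at (0,0,0): the formula yields 1, f is 0.
Only (b) survives; checking it on all 8 rows confirms it matches f.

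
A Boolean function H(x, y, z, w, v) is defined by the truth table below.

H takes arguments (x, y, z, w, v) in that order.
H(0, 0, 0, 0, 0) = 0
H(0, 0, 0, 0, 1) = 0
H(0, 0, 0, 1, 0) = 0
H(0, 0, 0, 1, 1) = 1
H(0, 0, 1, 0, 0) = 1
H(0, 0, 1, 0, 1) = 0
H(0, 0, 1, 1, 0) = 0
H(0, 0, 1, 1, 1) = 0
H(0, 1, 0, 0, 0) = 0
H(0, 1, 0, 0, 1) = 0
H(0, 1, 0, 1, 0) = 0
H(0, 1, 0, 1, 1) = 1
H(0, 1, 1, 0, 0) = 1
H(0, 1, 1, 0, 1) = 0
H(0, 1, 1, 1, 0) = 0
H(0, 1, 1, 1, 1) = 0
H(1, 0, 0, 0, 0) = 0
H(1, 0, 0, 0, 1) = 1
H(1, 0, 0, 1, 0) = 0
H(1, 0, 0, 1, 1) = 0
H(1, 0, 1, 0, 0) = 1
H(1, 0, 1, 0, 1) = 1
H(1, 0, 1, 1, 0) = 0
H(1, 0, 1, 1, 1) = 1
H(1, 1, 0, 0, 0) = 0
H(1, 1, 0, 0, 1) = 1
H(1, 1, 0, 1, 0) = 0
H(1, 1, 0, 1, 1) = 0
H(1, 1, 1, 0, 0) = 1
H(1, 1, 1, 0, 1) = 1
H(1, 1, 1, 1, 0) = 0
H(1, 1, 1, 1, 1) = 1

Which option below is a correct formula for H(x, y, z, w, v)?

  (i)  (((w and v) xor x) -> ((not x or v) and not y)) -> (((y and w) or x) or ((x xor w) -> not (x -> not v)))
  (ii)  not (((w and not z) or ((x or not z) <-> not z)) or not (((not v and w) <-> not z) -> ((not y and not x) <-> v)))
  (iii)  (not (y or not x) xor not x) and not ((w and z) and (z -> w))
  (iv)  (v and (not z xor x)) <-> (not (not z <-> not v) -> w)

(i) fails at (0,0,0,0,0): the formula yields 1, H is 0.
(ii) fails at (0,0,0,1,1): the formula yields 0, H is 1.
(iii) fails at (0,0,0,0,0): the formula yields 1, H is 0.
That leaves (iv). Evaluating it on every row reproduces the table of H exactly.

iv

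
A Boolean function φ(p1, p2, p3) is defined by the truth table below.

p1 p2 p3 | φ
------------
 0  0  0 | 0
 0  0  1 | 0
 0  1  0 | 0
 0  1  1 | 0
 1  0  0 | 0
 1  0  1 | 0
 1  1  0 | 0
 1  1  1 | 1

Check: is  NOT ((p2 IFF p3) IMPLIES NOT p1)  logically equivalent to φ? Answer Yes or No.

Evaluate NOT ((p2 IFF p3) IMPLIES NOT p1) on each row and compare to φ:
  p1=0, p2=0, p3=0: formula gives 0, φ = 0 ✓
  p1=0, p2=0, p3=1: formula gives 0, φ = 0 ✓
  p1=0, p2=1, p3=0: formula gives 0, φ = 0 ✓
  p1=0, p2=1, p3=1: formula gives 0, φ = 0 ✓
  p1=1, p2=0, p3=0: formula gives 1, but φ = 0 ✗
A single disagreement suffices: at (1,0,0) they differ, so the formula does not compute φ.

No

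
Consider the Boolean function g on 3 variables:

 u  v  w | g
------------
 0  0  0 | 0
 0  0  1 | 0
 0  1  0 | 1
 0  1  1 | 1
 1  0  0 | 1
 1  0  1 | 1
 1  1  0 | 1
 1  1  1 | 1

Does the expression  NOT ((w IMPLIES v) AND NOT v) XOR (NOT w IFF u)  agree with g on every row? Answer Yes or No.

Check the formula against g row by row:
  u=0, v=0, w=0: formula gives 0, g = 0 ✓
  u=0, v=0, w=1: formula gives 0, g = 0 ✓
  u=0, v=1, w=0: formula gives 1, g = 1 ✓
  u=0, v=1, w=1: formula gives 0, but g = 1 ✗
Row (0,1,1) is a counterexample, so the formula is not equivalent to g.

No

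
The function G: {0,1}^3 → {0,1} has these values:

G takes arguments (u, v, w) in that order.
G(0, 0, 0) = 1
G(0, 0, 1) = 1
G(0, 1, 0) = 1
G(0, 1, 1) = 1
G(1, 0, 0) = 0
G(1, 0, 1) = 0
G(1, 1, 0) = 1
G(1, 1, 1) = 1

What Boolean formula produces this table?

There are just 2 zero rows: (1,0,0), (1,0,1). Their minterms are u·¬v·¬w, u·¬v·w; the OR of those covers precisely the 0-outputs, and negating it yields G.

G(u, v, w) = ~(((u & ~v) & ~w) | ((u & ~v) & w))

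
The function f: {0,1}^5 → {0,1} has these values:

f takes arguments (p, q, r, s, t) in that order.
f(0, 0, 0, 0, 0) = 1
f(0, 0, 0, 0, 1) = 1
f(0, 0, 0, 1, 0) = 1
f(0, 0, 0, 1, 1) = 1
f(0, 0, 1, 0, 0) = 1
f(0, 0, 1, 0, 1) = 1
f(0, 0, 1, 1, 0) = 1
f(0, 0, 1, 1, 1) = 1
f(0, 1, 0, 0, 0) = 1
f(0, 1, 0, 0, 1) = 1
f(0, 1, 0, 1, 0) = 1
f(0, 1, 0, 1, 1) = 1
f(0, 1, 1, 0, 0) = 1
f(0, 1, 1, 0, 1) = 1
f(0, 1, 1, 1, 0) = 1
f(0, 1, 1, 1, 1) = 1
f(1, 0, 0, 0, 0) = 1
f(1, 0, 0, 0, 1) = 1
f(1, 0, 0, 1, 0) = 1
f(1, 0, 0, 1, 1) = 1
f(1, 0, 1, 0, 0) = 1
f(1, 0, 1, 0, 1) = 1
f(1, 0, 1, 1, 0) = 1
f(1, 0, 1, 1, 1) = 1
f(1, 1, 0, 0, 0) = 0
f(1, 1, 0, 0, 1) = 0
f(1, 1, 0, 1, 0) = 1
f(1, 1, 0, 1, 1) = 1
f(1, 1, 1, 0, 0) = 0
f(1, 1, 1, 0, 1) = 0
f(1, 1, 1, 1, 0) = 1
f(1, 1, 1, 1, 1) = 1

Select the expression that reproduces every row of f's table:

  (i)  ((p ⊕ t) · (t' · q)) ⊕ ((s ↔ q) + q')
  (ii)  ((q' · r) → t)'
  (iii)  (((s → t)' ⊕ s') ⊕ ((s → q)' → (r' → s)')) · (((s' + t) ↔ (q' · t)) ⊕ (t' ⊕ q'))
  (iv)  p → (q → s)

(i): at (0,1,0,0,0) it gives 0, but f = 1 — eliminated.
(ii): at (0,0,0,0,0) it gives 0, but f = 1 — eliminated.
(iii): at (0,0,0,0,0) it gives 0, but f = 1 — eliminated.
That leaves (iv). Evaluating it on every row reproduces the table of f exactly.

iv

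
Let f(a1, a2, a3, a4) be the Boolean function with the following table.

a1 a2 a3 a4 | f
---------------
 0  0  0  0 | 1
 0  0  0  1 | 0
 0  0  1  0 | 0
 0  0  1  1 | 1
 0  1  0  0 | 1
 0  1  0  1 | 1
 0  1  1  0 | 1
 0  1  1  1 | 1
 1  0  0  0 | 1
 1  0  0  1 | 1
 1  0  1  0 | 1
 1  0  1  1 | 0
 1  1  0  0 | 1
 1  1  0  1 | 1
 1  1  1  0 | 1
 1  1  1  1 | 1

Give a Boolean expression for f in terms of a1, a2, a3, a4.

There are just 3 zero rows: (0,0,0,1), (0,0,1,0), (1,0,1,1). Their minterms are ¬a1·¬a2·¬a3·a4, ¬a1·¬a2·a3·¬a4, a1·¬a2·a3·a4; the OR of those covers precisely the 0-outputs, and negating it yields f.

f(a1, a2, a3, a4) = not (((((not a1 and not a2) and not a3) and a4) or (((not a1 and not a2) and a3) and not a4)) or (((a1 and not a2) and a3) and a4))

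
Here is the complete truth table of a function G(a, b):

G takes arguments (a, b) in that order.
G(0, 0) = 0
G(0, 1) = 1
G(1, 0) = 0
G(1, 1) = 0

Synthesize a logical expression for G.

G(a, b) = ¬a ∧ b

1 only at (0,1): NOT a AND b.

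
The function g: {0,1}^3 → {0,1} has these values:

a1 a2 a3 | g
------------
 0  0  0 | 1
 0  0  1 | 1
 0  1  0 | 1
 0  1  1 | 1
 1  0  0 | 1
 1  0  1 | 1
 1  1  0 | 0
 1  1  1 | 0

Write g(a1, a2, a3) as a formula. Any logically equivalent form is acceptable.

The 0-rows are (1,1,0), (1,1,1). Take each as a conjunction (a1·a2·¬a3, a1·a2·a3), form their disjunction, and complement — that gives a formula that is 1 everywhere g is.

g(a1, a2, a3) = ¬(((a1 ∧ a2) ∧ ¬a3) ∨ ((a1 ∧ a2) ∧ a3))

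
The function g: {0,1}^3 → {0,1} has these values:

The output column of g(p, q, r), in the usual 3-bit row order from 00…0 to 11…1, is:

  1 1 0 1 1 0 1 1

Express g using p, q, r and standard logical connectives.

g is 0 on only 2 rows — (0,1,0), (1,0,1). Writing each as a minterm (¬p·q·¬r, p·¬q·r) and OR-ing them characterizes exactly where g=0, so g is the negation of that disjunction.

g(p, q, r) = ~(((~p & q) & ~r) | ((p & ~q) & r))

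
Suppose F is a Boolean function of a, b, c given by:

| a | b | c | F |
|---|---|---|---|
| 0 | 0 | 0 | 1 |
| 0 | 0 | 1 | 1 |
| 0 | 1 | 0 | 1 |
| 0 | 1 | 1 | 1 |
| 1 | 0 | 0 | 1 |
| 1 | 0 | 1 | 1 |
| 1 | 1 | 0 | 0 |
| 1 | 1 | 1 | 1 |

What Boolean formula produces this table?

Only row (1,1,0) gives 0. So F is 1 everywhere except there — the complement of the minterm a·b·¬c.

F(a, b, c) = ¬((a ∧ b) ∧ ¬c)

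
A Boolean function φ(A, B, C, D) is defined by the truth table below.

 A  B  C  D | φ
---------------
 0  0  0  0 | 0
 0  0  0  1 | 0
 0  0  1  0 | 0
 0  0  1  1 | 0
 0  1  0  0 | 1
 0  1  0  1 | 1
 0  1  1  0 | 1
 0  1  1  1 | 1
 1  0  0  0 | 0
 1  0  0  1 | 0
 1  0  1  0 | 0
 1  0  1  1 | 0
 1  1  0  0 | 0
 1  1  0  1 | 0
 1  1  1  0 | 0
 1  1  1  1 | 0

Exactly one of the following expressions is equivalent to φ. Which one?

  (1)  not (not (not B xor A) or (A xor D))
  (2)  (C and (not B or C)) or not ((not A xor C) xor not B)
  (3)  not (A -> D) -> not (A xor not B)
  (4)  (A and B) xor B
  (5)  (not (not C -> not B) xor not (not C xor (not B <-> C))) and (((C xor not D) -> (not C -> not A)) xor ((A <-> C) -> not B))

(1): at (0,0,0,0) it gives 1, but φ = 0 — eliminated.
(2): at (0,0,0,0) it gives 1, but φ = 0 — eliminated.
(3): at (0,0,0,0) it gives 1, but φ = 0 — eliminated.
(5): at (0,1,0,0) it gives 0, but φ = 1 — eliminated.
(4) is the remaining candidate, and it agrees with φ on all 16 inputs.

4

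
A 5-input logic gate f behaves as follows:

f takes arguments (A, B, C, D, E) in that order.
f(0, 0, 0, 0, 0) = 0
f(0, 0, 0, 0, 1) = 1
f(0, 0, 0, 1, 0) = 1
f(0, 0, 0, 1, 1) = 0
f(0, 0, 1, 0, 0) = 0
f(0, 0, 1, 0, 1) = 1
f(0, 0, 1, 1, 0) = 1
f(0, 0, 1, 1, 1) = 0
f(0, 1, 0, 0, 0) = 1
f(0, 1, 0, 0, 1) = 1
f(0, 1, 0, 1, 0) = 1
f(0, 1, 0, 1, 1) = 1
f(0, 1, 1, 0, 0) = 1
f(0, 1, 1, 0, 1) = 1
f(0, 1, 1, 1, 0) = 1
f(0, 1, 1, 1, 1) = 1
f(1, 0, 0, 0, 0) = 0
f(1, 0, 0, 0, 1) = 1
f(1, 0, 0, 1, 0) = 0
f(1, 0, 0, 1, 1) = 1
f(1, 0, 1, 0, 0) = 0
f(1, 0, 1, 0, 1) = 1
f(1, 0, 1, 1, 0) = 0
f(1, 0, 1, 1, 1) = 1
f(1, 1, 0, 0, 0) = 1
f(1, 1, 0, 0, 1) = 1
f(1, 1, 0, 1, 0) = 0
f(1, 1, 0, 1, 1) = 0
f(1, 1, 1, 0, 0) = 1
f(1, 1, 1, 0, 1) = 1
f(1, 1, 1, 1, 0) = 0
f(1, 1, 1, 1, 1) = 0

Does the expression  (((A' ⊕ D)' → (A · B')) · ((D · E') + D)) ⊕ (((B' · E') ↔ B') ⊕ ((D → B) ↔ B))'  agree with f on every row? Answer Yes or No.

Test each input against both f and the formula:
  A=0, B=0, C=0, D=0, E=0: formula gives 0, f = 0 ✓
  A=0, B=0, C=0, D=0, E=1: formula gives 1, f = 1 ✓
  A=0, B=0, C=0, D=1, E=0: formula gives 1, f = 1 ✓
  A=0, B=0, C=0, D=1, E=1: formula gives 0, f = 0 ✓
  … (the remaining 28 rows also agree.)
All 32 rows match — the expression computes f exactly.

Yes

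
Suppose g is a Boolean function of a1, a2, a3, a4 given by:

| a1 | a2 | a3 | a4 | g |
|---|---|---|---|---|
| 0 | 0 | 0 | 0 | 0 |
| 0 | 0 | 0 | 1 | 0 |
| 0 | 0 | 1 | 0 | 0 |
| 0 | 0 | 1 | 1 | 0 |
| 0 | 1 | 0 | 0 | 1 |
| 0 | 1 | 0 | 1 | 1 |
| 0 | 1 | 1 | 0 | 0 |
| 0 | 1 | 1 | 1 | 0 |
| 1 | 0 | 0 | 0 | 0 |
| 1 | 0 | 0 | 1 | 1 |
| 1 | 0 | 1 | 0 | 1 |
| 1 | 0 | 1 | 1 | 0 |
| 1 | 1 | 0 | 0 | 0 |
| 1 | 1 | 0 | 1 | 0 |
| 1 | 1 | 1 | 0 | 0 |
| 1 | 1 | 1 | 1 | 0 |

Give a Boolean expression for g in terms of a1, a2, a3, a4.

The 1-rows are (0,1,0,0), (0,1,0,1), (1,0,0,1), (1,0,1,0). Each contributes one minterm — ¬a1·a2·¬a3·¬a4; ¬a1·a2·¬a3·a4; a1·¬a2·¬a3·a4; a1·¬a2·a3·¬a4 — and their disjunction is a sum-of-products form of g.

g(a1, a2, a3, a4) = (((((¬a1 ∧ a2) ∧ ¬a3) ∧ ¬a4) ∨ (((¬a1 ∧ a2) ∧ ¬a3) ∧ a4)) ∨ (((a1 ∧ ¬a2) ∧ ¬a3) ∧ a4)) ∨ (((a1 ∧ ¬a2) ∧ a3) ∧ ¬a4)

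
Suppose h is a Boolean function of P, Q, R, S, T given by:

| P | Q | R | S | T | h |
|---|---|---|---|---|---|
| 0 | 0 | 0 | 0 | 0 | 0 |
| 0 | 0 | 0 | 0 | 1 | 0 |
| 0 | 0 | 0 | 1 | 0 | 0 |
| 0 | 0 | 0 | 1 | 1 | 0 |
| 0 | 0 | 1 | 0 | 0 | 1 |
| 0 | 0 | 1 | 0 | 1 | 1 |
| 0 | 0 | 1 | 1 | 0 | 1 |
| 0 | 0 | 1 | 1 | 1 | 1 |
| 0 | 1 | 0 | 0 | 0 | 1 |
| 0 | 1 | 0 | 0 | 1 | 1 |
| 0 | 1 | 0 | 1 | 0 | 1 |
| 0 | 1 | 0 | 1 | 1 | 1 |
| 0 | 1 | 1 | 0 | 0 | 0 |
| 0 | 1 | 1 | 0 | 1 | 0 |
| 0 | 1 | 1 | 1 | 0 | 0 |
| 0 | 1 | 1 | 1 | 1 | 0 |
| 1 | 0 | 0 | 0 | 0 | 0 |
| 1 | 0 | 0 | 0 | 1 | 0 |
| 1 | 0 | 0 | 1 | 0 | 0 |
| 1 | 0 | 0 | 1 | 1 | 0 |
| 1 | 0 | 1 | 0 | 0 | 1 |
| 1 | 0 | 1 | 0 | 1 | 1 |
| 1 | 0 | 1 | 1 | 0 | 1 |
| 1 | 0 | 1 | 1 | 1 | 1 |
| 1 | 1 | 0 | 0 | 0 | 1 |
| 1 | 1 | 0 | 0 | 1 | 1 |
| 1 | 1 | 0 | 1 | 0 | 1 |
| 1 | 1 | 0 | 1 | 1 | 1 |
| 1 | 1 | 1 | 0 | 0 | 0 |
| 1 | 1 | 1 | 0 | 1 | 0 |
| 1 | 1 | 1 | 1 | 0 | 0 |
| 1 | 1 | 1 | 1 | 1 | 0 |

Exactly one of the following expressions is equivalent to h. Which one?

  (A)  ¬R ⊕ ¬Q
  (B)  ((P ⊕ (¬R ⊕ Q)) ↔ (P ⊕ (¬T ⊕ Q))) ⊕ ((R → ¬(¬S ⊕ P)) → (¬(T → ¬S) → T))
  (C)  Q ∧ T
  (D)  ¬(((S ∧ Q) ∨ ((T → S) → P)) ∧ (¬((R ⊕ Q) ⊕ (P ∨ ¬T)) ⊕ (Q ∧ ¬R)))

(B) fails at (0,0,0,0,1): the formula yields 1, h is 0.
(C) fails at (0,0,1,0,0): the formula yields 0, h is 1.
(D) fails at (0,0,0,0,0): the formula yields 1, h is 0.
That leaves (A). Evaluating it on every row reproduces the table of h exactly.

A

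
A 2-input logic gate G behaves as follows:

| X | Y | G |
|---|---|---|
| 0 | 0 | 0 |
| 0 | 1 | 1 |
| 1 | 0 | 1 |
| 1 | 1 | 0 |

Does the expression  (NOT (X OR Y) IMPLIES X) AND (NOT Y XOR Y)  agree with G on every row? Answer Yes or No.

No

Check the formula against G row by row:
  X=0, Y=0: formula gives 0, G = 0 ✓
  X=0, Y=1: formula gives 1, G = 1 ✓
  X=1, Y=0: formula gives 1, G = 1 ✓
  X=1, Y=1: formula gives 1, but G = 0 ✗
Row (1,1) is a counterexample, so the formula is not equivalent to G.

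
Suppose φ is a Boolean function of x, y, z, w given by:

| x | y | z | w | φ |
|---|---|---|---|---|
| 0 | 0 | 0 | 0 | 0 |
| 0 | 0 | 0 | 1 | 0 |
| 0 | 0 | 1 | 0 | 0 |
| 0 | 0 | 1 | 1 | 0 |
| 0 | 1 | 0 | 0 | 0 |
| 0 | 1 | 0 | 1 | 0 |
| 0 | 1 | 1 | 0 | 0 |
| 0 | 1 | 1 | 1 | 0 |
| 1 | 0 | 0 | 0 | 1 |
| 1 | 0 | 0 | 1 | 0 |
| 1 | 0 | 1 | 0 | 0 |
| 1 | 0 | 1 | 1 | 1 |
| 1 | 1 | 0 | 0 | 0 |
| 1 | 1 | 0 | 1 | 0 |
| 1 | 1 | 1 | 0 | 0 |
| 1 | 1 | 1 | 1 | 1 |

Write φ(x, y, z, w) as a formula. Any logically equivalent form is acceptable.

The 1-rows are (1,0,0,0), (1,0,1,1), (1,1,1,1). Each contributes one minterm — x·¬y·¬z·¬w; x·¬y·z·w; x·y·z·w — and their disjunction is a sum-of-products form of φ.

φ(x, y, z, w) = ((((x ∧ ¬y) ∧ ¬z) ∧ ¬w) ∨ (((x ∧ ¬y) ∧ z) ∧ w)) ∨ (((x ∧ y) ∧ z) ∧ w)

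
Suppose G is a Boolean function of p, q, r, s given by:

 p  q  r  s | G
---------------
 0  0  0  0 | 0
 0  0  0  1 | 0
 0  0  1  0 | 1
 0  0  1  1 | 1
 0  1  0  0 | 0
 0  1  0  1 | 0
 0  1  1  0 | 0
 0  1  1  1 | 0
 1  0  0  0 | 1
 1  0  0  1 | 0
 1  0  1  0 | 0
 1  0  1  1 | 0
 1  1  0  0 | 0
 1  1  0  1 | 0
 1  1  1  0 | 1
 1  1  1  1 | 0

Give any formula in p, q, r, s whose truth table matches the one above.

G(p, q, r, s) = (((((p' · q') · r) · s') + (((p' · q') · r) · s)) + (((p · q') · r') · s')) + (((p · q) · r) · s')

G=1 on 4 inputs: (0,0,1,0), (0,0,1,1), (1,0,0,0), (1,1,1,0). Reading each as a conjunction of literals (¬p·¬q·r·¬s, ¬p·¬q·r·s, p·¬q·¬r·¬s, p·q·r·¬s) and taking the OR gives the canonical DNF.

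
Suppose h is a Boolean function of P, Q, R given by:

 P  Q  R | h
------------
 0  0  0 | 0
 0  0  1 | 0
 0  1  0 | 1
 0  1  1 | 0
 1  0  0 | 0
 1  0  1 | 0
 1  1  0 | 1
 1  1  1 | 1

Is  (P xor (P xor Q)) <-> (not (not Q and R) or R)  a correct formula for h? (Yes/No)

Check the formula against h row by row:
  P=0, Q=0, R=0: formula gives 0, h = 0 ✓
  P=0, Q=0, R=1: formula gives 0, h = 0 ✓
  P=0, Q=1, R=0: formula gives 1, h = 1 ✓
  P=0, Q=1, R=1: formula gives 1, but h = 0 ✗
A single disagreement suffices: at (0,1,1) they differ, so the formula does not compute h.

No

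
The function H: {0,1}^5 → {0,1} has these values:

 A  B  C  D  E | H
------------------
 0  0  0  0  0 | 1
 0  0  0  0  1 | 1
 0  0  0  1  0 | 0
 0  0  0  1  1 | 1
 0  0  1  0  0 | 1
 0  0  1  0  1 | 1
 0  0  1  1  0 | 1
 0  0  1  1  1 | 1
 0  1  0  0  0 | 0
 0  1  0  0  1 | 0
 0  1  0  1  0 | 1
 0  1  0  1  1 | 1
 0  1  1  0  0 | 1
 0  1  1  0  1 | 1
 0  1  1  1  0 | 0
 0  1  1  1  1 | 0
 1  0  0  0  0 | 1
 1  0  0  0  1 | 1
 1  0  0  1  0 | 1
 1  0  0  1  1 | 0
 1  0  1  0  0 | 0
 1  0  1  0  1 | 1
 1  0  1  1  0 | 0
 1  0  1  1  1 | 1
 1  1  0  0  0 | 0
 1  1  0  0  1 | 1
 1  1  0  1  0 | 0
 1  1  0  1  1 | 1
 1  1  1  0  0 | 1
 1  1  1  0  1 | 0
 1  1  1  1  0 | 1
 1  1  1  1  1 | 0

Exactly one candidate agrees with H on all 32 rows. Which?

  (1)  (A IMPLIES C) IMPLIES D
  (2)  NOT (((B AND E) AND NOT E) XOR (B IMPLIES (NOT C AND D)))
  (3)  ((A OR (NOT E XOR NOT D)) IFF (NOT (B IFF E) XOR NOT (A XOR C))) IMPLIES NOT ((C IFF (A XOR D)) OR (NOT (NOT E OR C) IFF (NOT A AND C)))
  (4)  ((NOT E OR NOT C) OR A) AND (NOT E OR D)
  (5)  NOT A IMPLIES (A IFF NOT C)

3

(1) disagrees with H on (0,0,0,0,0) (formula → 0, table → 1); rule it out.
(2) disagrees with H on (0,0,0,0,0) (formula → 0, table → 1); rule it out.
(4) disagrees with H on (0,0,0,0,1) (formula → 0, table → 1); rule it out.
(5) disagrees with H on (0,0,0,0,0) (formula → 0, table → 1); rule it out.
Only (3) survives; checking it on all 32 rows confirms it matches H.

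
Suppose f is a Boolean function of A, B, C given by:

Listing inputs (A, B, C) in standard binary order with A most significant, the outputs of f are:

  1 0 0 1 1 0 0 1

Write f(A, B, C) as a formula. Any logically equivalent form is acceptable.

f(A, B, C) = ((((A' · B') · C') + ((A' · B) · C)) + ((A · B') · C')) + ((A · B) · C)

The 1-rows are (0,0,0), (0,1,1), (1,0,0), (1,1,1). Each contributes one minterm — ¬A·¬B·¬C; ¬A·B·C; A·¬B·¬C; A·B·C — and their disjunction is a sum-of-products form of f.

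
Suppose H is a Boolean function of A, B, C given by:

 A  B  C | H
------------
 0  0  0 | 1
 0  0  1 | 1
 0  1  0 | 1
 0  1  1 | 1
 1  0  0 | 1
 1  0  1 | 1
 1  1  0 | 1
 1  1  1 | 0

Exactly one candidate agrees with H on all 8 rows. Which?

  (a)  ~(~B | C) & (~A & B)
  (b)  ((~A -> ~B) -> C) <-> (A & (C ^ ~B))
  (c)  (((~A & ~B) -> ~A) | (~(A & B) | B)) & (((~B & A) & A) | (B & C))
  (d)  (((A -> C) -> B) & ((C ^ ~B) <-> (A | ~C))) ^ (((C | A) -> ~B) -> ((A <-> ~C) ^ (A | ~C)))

d

(a) disagrees with H on (0,0,0) (formula → 0, table → 1); rule it out.
(b) disagrees with H on (0,0,1) (formula → 0, table → 1); rule it out.
(c) disagrees with H on (0,0,0) (formula → 0, table → 1); rule it out.
(d) is the remaining candidate, and it agrees with H on all 8 inputs.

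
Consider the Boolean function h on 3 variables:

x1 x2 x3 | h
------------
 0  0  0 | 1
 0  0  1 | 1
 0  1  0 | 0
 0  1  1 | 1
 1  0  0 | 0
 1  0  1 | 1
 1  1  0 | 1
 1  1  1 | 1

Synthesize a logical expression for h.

h is 0 on only 2 rows — (0,1,0), (1,0,0). Writing each as a minterm (¬x1·x2·¬x3, x1·¬x2·¬x3) and OR-ing them characterizes exactly where h=0, so h is the negation of that disjunction.

h(x1, x2, x3) = ¬(((¬x1 ∧ x2) ∧ ¬x3) ∨ ((x1 ∧ ¬x2) ∧ ¬x3))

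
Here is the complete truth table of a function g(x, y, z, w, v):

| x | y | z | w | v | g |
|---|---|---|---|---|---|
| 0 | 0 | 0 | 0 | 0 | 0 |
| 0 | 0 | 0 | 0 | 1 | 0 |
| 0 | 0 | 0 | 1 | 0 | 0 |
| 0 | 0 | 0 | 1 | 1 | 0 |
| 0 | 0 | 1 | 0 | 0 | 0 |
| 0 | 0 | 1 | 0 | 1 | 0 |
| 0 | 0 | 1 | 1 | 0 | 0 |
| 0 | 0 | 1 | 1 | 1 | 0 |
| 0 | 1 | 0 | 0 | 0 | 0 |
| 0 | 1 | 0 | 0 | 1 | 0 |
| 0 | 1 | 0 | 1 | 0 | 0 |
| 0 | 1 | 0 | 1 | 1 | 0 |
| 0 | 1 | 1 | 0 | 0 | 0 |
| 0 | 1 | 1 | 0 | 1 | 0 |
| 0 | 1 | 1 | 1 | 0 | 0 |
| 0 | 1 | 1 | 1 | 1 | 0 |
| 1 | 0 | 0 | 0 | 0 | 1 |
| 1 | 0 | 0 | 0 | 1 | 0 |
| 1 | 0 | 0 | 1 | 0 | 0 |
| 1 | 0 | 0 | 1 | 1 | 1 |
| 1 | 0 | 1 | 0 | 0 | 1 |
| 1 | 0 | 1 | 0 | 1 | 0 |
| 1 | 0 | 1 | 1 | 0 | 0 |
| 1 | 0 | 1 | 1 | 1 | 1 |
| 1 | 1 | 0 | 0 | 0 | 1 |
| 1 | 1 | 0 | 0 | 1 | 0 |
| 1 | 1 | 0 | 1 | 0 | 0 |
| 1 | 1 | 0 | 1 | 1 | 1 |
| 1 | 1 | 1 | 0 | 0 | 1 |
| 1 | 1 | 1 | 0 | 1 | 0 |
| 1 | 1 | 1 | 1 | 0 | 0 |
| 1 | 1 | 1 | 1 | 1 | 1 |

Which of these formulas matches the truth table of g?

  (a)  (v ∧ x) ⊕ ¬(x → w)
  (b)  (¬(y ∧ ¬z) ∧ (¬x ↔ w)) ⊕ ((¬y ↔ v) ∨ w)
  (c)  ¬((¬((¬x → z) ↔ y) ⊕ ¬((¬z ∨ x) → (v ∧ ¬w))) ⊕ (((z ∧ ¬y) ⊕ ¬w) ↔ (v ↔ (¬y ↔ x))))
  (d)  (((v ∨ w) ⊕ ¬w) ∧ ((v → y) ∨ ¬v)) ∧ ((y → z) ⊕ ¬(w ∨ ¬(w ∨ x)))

(b) fails at (0,0,0,0,1): the formula yields 1, g is 0.
(c) fails at (0,0,0,0,0): the formula yields 1, g is 0.
(d) fails at (0,0,0,0,0): the formula yields 1, g is 0.
(a) is the remaining candidate, and it agrees with g on all 32 inputs.

a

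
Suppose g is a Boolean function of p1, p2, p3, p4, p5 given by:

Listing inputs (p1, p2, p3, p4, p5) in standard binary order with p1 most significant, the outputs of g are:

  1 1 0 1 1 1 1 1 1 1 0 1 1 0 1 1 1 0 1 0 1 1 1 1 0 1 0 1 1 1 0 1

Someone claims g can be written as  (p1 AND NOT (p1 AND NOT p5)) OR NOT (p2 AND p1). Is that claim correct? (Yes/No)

No

Check the formula against g row by row:
  p1=0, p2=0, p3=0, p4=0, p5=0: formula gives 1, g = 1 ✓
  p1=0, p2=0, p3=0, p4=0, p5=1: formula gives 1, g = 1 ✓
  p1=0, p2=0, p3=0, p4=1, p5=0: formula gives 1, but g = 0 ✗
A single disagreement suffices: at (0,0,0,1,0) they differ, so the formula does not compute g.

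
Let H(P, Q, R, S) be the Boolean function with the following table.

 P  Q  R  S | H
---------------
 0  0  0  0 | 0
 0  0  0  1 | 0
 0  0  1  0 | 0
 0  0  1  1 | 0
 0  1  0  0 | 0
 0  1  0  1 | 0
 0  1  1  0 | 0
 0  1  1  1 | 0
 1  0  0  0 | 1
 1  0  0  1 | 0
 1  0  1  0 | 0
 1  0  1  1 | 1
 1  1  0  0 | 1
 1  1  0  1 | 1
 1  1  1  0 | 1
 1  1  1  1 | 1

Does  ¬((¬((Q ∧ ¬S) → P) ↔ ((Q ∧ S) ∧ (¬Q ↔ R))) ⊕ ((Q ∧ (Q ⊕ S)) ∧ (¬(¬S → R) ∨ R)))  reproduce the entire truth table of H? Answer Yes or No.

Check the formula against H row by row:
  P=0, Q=0, R=0, S=0: formula gives 0, H = 0 ✓
  P=0, Q=0, R=0, S=1: formula gives 0, H = 0 ✓
  P=0, Q=0, R=1, S=0: formula gives 0, H = 0 ✓
  P=0, Q=0, R=1, S=1: formula gives 0, H = 0 ✓
  …
  P=0, Q=1, R=0, S=1: formula gives 1, but H = 0 ✗
A single disagreement suffices: at (0,1,0,1) they differ, so the formula does not compute H.

No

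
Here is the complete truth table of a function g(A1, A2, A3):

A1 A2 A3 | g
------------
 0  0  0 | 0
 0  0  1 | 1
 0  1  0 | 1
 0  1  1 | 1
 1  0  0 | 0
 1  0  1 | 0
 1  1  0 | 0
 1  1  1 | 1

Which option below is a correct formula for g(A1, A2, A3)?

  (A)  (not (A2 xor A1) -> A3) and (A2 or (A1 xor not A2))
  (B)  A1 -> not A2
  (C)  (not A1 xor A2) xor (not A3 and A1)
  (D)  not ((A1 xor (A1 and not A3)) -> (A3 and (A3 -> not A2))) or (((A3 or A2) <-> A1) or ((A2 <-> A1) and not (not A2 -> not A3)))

A

(B) fails at (0,0,0): the formula yields 1, g is 0.
(C) fails at (0,0,0): the formula yields 1, g is 0.
(D) fails at (0,0,0): the formula yields 1, g is 0.
(A) is the remaining candidate, and it agrees with g on all 8 inputs.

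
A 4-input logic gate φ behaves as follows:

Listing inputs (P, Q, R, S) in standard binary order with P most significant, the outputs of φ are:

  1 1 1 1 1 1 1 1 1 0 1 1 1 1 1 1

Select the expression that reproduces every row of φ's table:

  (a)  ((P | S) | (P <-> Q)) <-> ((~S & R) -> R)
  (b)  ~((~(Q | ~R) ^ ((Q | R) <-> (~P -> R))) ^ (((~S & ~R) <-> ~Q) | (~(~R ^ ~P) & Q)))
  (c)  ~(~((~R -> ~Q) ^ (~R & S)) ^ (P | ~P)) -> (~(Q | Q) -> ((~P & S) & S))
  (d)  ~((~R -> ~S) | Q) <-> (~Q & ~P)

(a): at (0,1,0,0) it gives 0, but φ = 1 — eliminated.
(b): at (0,0,0,1) it gives 0, but φ = 1 — eliminated.
(d): at (0,0,0,0) it gives 0, but φ = 1 — eliminated.
Only (c) survives; checking it on all 16 rows confirms it matches φ.

c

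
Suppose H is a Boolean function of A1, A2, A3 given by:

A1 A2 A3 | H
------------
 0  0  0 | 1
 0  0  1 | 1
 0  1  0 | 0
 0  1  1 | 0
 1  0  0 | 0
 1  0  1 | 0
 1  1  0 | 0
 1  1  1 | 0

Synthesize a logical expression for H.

The 1-rows are (0,0,0), (0,0,1). Each contributes one minterm — ¬A1·¬A2·¬A3; ¬A1·¬A2·A3 — and their disjunction is a sum-of-products form of H.

H(A1, A2, A3) = ((NOT A1 AND NOT A2) AND NOT A3) OR ((NOT A1 AND NOT A2) AND A3)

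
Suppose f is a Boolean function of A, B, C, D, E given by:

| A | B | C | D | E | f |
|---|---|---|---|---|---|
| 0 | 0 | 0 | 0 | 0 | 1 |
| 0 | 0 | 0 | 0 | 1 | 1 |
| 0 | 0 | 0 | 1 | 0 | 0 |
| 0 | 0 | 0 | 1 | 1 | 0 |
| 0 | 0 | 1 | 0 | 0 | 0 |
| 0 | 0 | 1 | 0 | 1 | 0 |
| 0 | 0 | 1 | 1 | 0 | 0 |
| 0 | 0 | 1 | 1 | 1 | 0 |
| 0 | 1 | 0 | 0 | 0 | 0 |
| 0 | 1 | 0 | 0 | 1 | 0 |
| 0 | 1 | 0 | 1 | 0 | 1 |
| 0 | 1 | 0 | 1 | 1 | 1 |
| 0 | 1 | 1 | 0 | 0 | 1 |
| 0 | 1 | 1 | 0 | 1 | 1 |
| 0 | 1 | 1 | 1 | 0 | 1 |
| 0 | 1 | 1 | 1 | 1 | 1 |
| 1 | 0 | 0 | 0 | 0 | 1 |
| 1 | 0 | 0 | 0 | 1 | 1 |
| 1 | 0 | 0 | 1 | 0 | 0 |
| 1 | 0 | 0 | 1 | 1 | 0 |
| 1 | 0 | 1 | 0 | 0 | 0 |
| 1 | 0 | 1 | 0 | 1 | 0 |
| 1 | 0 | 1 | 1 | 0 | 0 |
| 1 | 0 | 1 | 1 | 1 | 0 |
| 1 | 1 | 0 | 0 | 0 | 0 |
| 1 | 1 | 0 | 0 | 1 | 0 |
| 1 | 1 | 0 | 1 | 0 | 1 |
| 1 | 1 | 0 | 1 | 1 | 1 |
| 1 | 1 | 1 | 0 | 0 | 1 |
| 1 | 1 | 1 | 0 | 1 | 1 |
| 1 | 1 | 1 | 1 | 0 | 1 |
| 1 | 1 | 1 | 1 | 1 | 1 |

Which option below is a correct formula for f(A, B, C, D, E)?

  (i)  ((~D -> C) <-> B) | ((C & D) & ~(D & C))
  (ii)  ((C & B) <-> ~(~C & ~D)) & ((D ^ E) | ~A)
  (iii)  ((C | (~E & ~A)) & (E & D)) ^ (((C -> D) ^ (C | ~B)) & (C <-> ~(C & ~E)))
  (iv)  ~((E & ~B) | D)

(ii) fails at (0,1,0,0,0): the formula yields 1, f is 0.
(iii) fails at (0,0,0,0,0): the formula yields 0, f is 1.
(iv) fails at (0,0,0,0,1): the formula yields 0, f is 1.
Only (i) survives; checking it on all 32 rows confirms it matches f.

i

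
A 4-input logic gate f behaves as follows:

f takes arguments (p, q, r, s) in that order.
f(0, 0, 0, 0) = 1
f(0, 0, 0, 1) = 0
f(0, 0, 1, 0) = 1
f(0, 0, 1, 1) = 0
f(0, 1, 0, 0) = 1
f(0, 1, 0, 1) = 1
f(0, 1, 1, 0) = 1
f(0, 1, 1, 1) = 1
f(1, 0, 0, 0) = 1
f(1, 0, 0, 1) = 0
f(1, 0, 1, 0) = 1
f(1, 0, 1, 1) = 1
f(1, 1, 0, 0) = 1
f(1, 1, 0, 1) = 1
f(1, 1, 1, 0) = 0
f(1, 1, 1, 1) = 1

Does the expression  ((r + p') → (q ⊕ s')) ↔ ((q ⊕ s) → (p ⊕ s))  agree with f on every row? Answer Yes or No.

Yes

Check the formula against f row by row:
  p=0, q=0, r=0, s=0: formula gives 1, f = 1 ✓
  p=0, q=0, r=0, s=1: formula gives 0, f = 0 ✓
  p=0, q=0, r=1, s=0: formula gives 1, f = 1 ✓
  p=0, q=0, r=1, s=1: formula gives 0, f = 0 ✓
  … (the remaining 12 rows also agree.)
All 16 rows match — the expression computes f exactly.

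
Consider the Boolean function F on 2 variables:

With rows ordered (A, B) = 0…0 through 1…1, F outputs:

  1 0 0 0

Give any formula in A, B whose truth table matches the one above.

F(A, B) = NOT (A OR B)

The output is 1 only when every input is 0 — NOR of all inputs.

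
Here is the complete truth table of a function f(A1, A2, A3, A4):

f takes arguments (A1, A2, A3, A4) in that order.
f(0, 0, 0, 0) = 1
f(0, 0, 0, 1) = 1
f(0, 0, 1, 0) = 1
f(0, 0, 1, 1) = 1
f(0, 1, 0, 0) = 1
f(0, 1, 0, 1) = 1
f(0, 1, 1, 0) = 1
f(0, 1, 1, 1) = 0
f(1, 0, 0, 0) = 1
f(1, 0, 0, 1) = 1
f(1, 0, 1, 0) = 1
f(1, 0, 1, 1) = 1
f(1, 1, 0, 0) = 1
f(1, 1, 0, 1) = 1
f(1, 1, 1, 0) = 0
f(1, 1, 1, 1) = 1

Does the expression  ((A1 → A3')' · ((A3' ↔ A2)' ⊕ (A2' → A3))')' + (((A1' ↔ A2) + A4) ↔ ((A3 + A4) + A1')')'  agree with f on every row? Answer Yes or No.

Test each input against both f and the formula:
  A1=0, A2=0, A3=0, A4=0: formula gives 1, f = 1 ✓
  A1=0, A2=0, A3=0, A4=1: formula gives 1, f = 1 ✓
  A1=0, A2=0, A3=1, A4=0: formula gives 1, f = 1 ✓
  A1=0, A2=0, A3=1, A4=1: formula gives 1, f = 1 ✓
  …
  A1=0, A2=1, A3=1, A4=1: formula gives 1, but f = 0 ✗
Since they disagree at (0,1,1,1), the expression is not a correct formula for f.

No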